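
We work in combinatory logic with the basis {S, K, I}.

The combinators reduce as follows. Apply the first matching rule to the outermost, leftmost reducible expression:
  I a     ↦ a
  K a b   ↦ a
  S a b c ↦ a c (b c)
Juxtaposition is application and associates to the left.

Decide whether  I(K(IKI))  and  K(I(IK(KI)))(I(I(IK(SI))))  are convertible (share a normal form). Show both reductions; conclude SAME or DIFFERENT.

Term A:
  start: I(K(IKI))
  step 1: K(IKI)
  step 2: K(KI)

Term B:
  start: K(I(IK(KI)))(I(I(IK(SI))))
  step 1: I(IK(KI))
  step 2: IK(KI)
  step 3: K(KI)

Answer: SAME — A ⇓ K(KI), B ⇓ K(KI)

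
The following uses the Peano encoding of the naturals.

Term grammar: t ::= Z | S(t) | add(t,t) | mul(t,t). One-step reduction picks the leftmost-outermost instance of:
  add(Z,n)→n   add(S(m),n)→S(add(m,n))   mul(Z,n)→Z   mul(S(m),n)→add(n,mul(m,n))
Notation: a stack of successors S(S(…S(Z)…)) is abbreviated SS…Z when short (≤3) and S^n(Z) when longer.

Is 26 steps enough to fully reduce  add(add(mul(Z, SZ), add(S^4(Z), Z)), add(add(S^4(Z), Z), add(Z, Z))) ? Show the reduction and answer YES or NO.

Answer: YES — reaches normal form S^8(Z) in 23 ≤ 26 steps

Working:
  start: add(add(mul(Z, SZ), add(S^4(Z), Z)), add(add(S^4(Z), Z), add(Z, Z)))
  →1  add(add(Z, add(S^4(Z), Z)), add(add(S^4(Z), Z), add(Z, Z)))
  →2  add(add(S^4(Z), Z), add(add(S^4(Z), Z), add(Z, Z)))
  →3  add(S(add(SSSZ, Z)), add(add(S^4(Z), Z), add(Z, Z)))
  →4  S(add(add(SSSZ, Z), add(add(S^4(Z), Z), add(Z, Z))))
  →5  S(add(S(add(SSZ, Z)), add(add(S^4(Z), Z), add(Z, Z))))
  →6  S(S(add(add(SSZ, Z), add(add(S^4(Z), Z), add(Z, Z)))))
  →7  S(S(add(S(add(SZ, Z)), add(add(S^4(Z), Z), add(Z, Z)))))
  →8  S(S(S(add(add(SZ, Z), add(add(S^4(Z), Z), add(Z, Z))))))
  →9  S(S(S(add(S(add(Z, Z)), add(add(S^4(Z), Z), add(Z, Z))))))
  →10  S(S(S(S(add(add(Z, Z), add(add(S^4(Z), Z), add(Z, Z)))))))
  →11  S(S(S(S(add(Z, add(add(S^4(Z), Z), add(Z, Z)))))))
  →12  S(S(S(S(add(add(S^4(Z), Z), add(Z, Z))))))
  →13  S(S(S(S(add(S(add(SSSZ, Z)), add(Z, Z))))))
  →14  S(S(S(S(S(add(add(SSSZ, Z), add(Z, Z)))))))
  →15  S(S(S(S(S(add(S(add(SSZ, Z)), add(Z, Z)))))))
  →16  S(S(S(S(S(S(add(add(SSZ, Z), add(Z, Z))))))))
  →17  S(S(S(S(S(S(add(S(add(SZ, Z)), add(Z, Z))))))))
  →18  S(S(S(S(S(S(S(add(add(SZ, Z), add(Z, Z)))))))))
  →19  S(S(S(S(S(S(S(add(S(add(Z, Z)), add(Z, Z)))))))))
  →20  S(S(S(S(S(S(S(S(add(add(Z, Z), add(Z, Z))))))))))
  →21  S(S(S(S(S(S(S(S(add(Z, add(Z, Z))))))))))
  →22  S(S(S(S(S(S(S(S(add(Z, Z)))))))))
  →23  S^8(Z)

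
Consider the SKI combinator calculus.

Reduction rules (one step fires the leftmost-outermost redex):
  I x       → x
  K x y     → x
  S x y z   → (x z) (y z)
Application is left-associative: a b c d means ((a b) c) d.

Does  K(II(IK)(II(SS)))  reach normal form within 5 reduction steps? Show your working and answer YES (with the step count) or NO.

  start: K(II(IK)(II(SS)))
  [1] K(I(IK)(II(SS)))
  [2] K(IK(II(SS)))
  [3] K(K(II(SS)))
  [4] K(K(I(SS)))
  [5] K(K(SS))

Answer: YES — reaches normal form K(K(SS)) in 5 ≤ 5 steps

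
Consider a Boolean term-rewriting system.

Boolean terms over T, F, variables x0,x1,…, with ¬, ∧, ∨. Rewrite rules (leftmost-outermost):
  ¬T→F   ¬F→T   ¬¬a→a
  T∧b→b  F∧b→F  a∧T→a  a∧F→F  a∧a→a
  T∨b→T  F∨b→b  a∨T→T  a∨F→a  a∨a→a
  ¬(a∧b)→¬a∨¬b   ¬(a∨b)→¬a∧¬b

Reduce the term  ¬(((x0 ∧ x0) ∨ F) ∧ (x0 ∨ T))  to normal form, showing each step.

  start: ¬(((x0 ∧ x0) ∨ F) ∧ (x0 ∨ T))
  →1  ¬((x0 ∧ x0) ∨ F) ∨ ¬(x0 ∨ T)
  →2  (¬(x0 ∧ x0) ∧ ¬F) ∨ ¬(x0 ∨ T)
  →3  ((¬x0 ∨ ¬x0) ∧ ¬F) ∨ ¬(x0 ∨ T)
  →4  (¬x0 ∧ ¬F) ∨ ¬(x0 ∨ T)
  →5  (¬x0 ∧ T) ∨ ¬(x0 ∨ T)
  →6  ¬x0 ∨ ¬(x0 ∨ T)
  →7  ¬x0 ∨ (¬x0 ∧ ¬T)
  →8  ¬x0 ∨ (¬x0 ∧ F)
  →9  ¬x0 ∨ F
  →10  ¬x0

Answer: normal form = ¬x0  (in 10 steps)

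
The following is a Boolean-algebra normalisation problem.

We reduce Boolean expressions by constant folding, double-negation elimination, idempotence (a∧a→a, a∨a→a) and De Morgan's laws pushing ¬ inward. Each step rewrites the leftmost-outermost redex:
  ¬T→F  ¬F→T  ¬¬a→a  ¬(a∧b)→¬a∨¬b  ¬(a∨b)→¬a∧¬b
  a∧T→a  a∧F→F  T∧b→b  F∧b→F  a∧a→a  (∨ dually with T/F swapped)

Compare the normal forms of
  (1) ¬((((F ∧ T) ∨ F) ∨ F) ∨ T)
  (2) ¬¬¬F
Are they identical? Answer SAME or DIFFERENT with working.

Answer: DIFFERENT — A ⇓ F, B ⇓ T

Derivation:
Term A:
  start: ¬((((F ∧ T) ∨ F) ∨ F) ∨ T)
  →1  ¬(((F ∧ T) ∨ F) ∨ F) ∧ ¬T
  →2  (¬((F ∧ T) ∨ F) ∧ ¬F) ∧ ¬T
  →3  ((¬(F ∧ T) ∧ ¬F) ∧ ¬F) ∧ ¬T
  →4  (((¬F ∨ ¬T) ∧ ¬F) ∧ ¬F) ∧ ¬T
  →5  (((T ∨ ¬T) ∧ ¬F) ∧ ¬F) ∧ ¬T
  →6  ((T ∧ ¬F) ∧ ¬F) ∧ ¬T
  →7  (¬F ∧ ¬F) ∧ ¬T
  →8  ¬F ∧ ¬T
  →9  T ∧ ¬T
  →10  ¬T
  →11  F

Term B:
  start: ¬¬¬F
  →1  ¬F
  →2  T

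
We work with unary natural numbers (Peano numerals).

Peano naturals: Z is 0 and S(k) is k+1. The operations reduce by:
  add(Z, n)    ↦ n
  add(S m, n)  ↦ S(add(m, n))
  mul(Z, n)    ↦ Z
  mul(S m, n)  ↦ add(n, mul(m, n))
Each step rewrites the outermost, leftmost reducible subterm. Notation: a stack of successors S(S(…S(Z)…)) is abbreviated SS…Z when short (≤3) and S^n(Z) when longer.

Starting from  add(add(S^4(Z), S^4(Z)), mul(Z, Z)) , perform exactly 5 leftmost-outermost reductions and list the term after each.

  start: add(add(S^4(Z), S^4(Z)), mul(Z, Z))
  step 1: add(S(add(SSSZ, S^4(Z))), mul(Z, Z))
  step 2: S(add(add(SSSZ, S^4(Z)), mul(Z, Z)))
  step 3: S(add(S(add(SSZ, S^4(Z))), mul(Z, Z)))
  step 4: S(S(add(add(SSZ, S^4(Z)), mul(Z, Z))))
  step 5: S(S(add(S(add(SZ, S^4(Z))), mul(Z, Z))))

Answer: after 5 steps: S(S(add(S(add(SZ, S^4(Z))), mul(Z, Z))))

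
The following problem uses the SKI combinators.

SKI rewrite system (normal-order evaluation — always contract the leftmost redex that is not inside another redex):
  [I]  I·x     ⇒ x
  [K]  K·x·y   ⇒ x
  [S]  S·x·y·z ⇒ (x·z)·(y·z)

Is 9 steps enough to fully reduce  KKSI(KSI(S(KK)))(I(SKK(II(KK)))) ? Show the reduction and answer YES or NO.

Answer: YES — reaches normal form KK in 8 ≤ 9 steps

Working:
  start: KKSI(KSI(S(KK)))(I(SKK(II(KK))))
  step 1: KI(KSI(S(KK)))(I(SKK(II(KK))))
  step 2: I(I(SKK(II(KK))))
  step 3: I(SKK(II(KK)))
  step 4: SKK(II(KK))
  step 5: K(II(KK))(K(II(KK)))
  step 6: II(KK)
  step 7: I(KK)
  step 8: KK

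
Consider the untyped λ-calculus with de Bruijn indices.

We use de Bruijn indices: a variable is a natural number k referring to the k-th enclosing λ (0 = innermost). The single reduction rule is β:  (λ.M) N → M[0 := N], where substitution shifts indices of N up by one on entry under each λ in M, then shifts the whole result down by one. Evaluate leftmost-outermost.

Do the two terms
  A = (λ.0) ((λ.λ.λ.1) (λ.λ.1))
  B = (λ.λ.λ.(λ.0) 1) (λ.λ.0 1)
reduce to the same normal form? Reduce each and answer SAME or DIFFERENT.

Answer: SAME — A ⇓ λ.λ.1, B ⇓ λ.λ.1

Derivation:
Term A:
  start: (λ.0) ((λ.λ.λ.1) (λ.λ.1))
  step 1: (λ.λ.λ.1) (λ.λ.1)
  step 2: λ.λ.1

Term B:
  start: (λ.λ.λ.(λ.0) 1) (λ.λ.0 1)
  step 1: λ.λ.(λ.0) 1
  step 2: λ.λ.1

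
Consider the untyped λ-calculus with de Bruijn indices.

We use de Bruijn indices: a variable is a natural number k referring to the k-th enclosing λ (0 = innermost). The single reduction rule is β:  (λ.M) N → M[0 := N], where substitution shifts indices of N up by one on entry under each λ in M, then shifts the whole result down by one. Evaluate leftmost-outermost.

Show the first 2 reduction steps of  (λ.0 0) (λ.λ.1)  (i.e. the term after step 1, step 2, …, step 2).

  start: (λ.0 0) (λ.λ.1)
  →1  (λ.λ.1) (λ.λ.1)
  →2  λ.λ.λ.1

Answer: after 2 steps: λ.λ.λ.1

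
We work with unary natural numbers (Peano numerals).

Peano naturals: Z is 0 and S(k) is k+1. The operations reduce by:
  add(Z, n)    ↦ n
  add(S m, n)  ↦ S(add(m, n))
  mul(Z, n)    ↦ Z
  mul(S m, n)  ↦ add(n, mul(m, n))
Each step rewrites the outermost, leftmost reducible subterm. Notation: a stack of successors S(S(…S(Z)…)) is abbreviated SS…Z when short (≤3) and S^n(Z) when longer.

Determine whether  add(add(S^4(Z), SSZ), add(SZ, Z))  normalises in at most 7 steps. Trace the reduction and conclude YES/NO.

  start: add(add(S^4(Z), SSZ), add(SZ, Z))
  step 1: add(S(add(SSSZ, SSZ)), add(SZ, Z))
  step 2: S(add(add(SSSZ, SSZ), add(SZ, Z)))
  step 3: S(add(S(add(SSZ, SSZ)), add(SZ, Z)))
  step 4: S(S(add(add(SSZ, SSZ), add(SZ, Z))))
  step 5: S(S(add(S(add(SZ, SSZ)), add(SZ, Z))))
  step 6: S(S(S(add(add(SZ, SSZ), add(SZ, Z)))))
  step 7: S(S(S(add(S(add(Z, SSZ)), add(SZ, Z)))))

Answer: NO — after 7 steps the term is S(S(S(add(S(add(Z, SSZ)), add(SZ, Z))))), not yet normal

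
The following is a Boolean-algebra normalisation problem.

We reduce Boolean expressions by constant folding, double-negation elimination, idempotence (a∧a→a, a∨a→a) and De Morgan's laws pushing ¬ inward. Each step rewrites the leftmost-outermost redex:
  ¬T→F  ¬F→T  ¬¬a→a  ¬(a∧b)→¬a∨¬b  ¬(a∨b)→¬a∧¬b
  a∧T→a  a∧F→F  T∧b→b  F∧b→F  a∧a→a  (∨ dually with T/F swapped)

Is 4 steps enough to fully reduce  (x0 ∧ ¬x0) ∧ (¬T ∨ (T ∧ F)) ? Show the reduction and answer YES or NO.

Answer: YES — reaches normal form F in 4 ≤ 4 steps

Derivation:
  start: (x0 ∧ ¬x0) ∧ (¬T ∨ (T ∧ F))
  →1  (x0 ∧ ¬x0) ∧ (F ∨ (T ∧ F))
  →2  (x0 ∧ ¬x0) ∧ (T ∧ F)
  →3  (x0 ∧ ¬x0) ∧ F
  →4  F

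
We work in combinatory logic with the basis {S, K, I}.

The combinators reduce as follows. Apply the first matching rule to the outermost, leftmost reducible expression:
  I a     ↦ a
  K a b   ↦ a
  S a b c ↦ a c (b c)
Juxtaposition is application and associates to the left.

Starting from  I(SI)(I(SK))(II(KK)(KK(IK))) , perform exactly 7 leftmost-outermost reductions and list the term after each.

Answer: after 7 steps: K(SK(II(KK)(KK(IK))))

Derivation:
  start: I(SI)(I(SK))(II(KK)(KK(IK)))
  step 1: SI(I(SK))(II(KK)(KK(IK)))
  step 2: I(II(KK)(KK(IK)))(I(SK)(II(KK)(KK(IK))))
  step 3: II(KK)(KK(IK))(I(SK)(II(KK)(KK(IK))))
  step 4: I(KK)(KK(IK))(I(SK)(II(KK)(KK(IK))))
  step 5: KK(KK(IK))(I(SK)(II(KK)(KK(IK))))
  step 6: K(I(SK)(II(KK)(KK(IK))))
  step 7: K(SK(II(KK)(KK(IK))))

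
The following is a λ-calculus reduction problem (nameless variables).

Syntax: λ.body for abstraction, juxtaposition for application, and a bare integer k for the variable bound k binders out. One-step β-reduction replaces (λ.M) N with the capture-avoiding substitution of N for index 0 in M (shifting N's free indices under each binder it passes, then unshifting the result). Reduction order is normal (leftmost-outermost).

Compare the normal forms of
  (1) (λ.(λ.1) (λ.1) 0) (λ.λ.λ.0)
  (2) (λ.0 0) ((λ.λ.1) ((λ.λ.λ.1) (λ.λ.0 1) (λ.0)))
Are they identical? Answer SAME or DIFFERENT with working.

Term A:
  start: (λ.(λ.1) (λ.1) 0) (λ.λ.λ.0)
  step 1: (λ.λ.λ.λ.0) (λ.λ.λ.λ.0) (λ.λ.λ.0)
  step 2: (λ.λ.λ.0) (λ.λ.λ.0)
  step 3: λ.λ.0

Term B:
  start: (λ.0 0) ((λ.λ.1) ((λ.λ.λ.1) (λ.λ.0 1) (λ.0)))
  step 1: (λ.λ.1) ((λ.λ.λ.1) (λ.λ.0 1) (λ.0)) ((λ.λ.1) ((λ.λ.λ.1) (λ.λ.0 1) (λ.0)))
  step 2: (λ.(λ.λ.λ.1) (λ.λ.0 1) (λ.0)) ((λ.λ.1) ((λ.λ.λ.1) (λ.λ.0 1) (λ.0)))
  step 3: (λ.λ.λ.1) (λ.λ.0 1) (λ.0)
  step 4: (λ.λ.1) (λ.0)
  step 5: λ.λ.0

Answer: SAME — A ⇓ λ.λ.0, B ⇓ λ.λ.0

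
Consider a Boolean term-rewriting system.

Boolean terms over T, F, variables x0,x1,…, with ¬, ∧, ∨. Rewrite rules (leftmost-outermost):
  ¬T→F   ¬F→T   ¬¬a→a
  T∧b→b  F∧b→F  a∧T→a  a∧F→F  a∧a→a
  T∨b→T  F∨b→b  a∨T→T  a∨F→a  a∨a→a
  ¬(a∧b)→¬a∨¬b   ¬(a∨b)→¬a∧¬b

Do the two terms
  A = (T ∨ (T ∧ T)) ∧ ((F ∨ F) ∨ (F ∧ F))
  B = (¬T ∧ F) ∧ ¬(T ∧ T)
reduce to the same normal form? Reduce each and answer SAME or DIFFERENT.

Answer: SAME — A ⇓ F, B ⇓ F

Working:
Term A:
  start: (T ∨ (T ∧ T)) ∧ ((F ∨ F) ∨ (F ∧ F))
  →1  T ∧ ((F ∨ F) ∨ (F ∧ F))
  →2  (F ∨ F) ∨ (F ∧ F)
  →3  F ∨ (F ∧ F)
  →4  F ∧ F
  →5  F

Term B:
  start: (¬T ∧ F) ∧ ¬(T ∧ T)
  →1  F ∧ ¬(T ∧ T)
  →2  F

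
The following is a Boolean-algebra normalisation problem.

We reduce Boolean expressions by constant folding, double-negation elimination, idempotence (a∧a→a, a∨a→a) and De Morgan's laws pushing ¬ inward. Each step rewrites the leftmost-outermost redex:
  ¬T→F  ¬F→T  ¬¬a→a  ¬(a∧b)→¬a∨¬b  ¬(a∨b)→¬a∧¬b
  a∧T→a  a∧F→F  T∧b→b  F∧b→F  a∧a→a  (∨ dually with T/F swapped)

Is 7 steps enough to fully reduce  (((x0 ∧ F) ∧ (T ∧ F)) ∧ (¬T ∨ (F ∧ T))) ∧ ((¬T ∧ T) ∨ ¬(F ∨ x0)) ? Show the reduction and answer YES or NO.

Answer: YES — reaches normal form F in 4 ≤ 7 steps

Reduction:
  start: (((x0 ∧ F) ∧ (T ∧ F)) ∧ (¬T ∨ (F ∧ T))) ∧ ((¬T ∧ T) ∨ ¬(F ∨ x0))
  →1  ((F ∧ (T ∧ F)) ∧ (¬T ∨ (F ∧ T))) ∧ ((¬T ∧ T) ∨ ¬(F ∨ x0))
  →2  (F ∧ (¬T ∨ (F ∧ T))) ∧ ((¬T ∧ T) ∨ ¬(F ∨ x0))
  →3  F ∧ ((¬T ∧ T) ∨ ¬(F ∨ x0))
  →4  F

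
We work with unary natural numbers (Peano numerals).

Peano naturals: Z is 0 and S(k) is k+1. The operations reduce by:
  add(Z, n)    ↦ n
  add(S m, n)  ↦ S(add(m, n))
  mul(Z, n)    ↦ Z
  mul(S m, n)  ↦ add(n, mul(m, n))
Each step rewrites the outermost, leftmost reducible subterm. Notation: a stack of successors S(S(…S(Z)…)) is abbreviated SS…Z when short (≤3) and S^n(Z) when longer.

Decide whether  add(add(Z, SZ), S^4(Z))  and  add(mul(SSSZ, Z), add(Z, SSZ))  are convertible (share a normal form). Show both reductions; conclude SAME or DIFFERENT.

Term A:
  start: add(add(Z, SZ), S^4(Z))
  [1] add(SZ, S^4(Z))
  [2] S(add(Z, S^4(Z)))
  [3] S^5(Z)

Term B:
  start: add(mul(SSSZ, Z), add(Z, SSZ))
  [1] add(add(Z, mul(SSZ, Z)), add(Z, SSZ))
  [2] add(mul(SSZ, Z), add(Z, SSZ))
  [3] add(add(Z, mul(SZ, Z)), add(Z, SSZ))
  [4] add(mul(SZ, Z), add(Z, SSZ))
  [5] add(add(Z, mul(Z, Z)), add(Z, SSZ))
  [6] add(mul(Z, Z), add(Z, SSZ))
  [7] add(Z, add(Z, SSZ))
  [8] add(Z, SSZ)
  [9] SSZ

Answer: DIFFERENT — A ⇓ S^5(Z), B ⇓ SSZ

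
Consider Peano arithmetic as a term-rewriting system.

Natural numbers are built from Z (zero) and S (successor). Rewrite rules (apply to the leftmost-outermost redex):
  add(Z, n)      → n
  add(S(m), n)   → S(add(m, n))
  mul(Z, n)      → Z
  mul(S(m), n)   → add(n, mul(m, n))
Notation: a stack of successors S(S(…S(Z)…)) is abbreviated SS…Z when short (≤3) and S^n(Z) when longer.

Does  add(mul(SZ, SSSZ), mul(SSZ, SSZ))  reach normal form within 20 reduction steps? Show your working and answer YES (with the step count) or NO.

Answer: YES — reaches normal form S^7(Z) in 19 ≤ 20 steps

Reduction:
  start: add(mul(SZ, SSSZ), mul(SSZ, SSZ))
  →1  add(add(SSSZ, mul(Z, SSSZ)), mul(SSZ, SSZ))
  →2  add(S(add(SSZ, mul(Z, SSSZ))), mul(SSZ, SSZ))
  →3  S(add(add(SSZ, mul(Z, SSSZ)), mul(SSZ, SSZ)))
  →4  S(add(S(add(SZ, mul(Z, SSSZ))), mul(SSZ, SSZ)))
  →5  S(S(add(add(SZ, mul(Z, SSSZ)), mul(SSZ, SSZ))))
  →6  S(S(add(S(add(Z, mul(Z, SSSZ))), mul(SSZ, SSZ))))
  →7  S(S(S(add(add(Z, mul(Z, SSSZ)), mul(SSZ, SSZ)))))
  →8  S(S(S(add(mul(Z, SSSZ), mul(SSZ, SSZ)))))
  →9  S(S(S(add(Z, mul(SSZ, SSZ)))))
  →10  S(S(S(mul(SSZ, SSZ))))
  →11  S(S(S(add(SSZ, mul(SZ, SSZ)))))
  →12  S(S(S(S(add(SZ, mul(SZ, SSZ))))))
  →13  S(S(S(S(S(add(Z, mul(SZ, SSZ)))))))
  →14  S(S(S(S(S(mul(SZ, SSZ))))))
  →15  S(S(S(S(S(add(SSZ, mul(Z, SSZ)))))))
  →16  S(S(S(S(S(S(add(SZ, mul(Z, SSZ))))))))
  →17  S(S(S(S(S(S(S(add(Z, mul(Z, SSZ)))))))))
  →18  S(S(S(S(S(S(S(mul(Z, SSZ))))))))
  →19  S^7(Z)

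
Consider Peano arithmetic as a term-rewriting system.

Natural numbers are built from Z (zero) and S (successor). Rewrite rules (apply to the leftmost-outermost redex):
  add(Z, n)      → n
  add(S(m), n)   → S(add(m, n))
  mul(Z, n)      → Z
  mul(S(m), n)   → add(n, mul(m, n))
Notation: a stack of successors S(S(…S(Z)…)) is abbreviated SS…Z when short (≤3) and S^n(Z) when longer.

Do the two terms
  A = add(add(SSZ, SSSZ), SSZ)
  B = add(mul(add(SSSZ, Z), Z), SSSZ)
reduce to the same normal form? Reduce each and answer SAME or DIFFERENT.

Answer: DIFFERENT — A ⇓ S^7(Z), B ⇓ SSSZ

Reduction:
Term A:
  start: add(add(SSZ, SSSZ), SSZ)
  [1] add(S(add(SZ, SSSZ)), SSZ)
  [2] S(add(add(SZ, SSSZ), SSZ))
  [3] S(add(S(add(Z, SSSZ)), SSZ))
  [4] S(S(add(add(Z, SSSZ), SSZ)))
  [5] S(S(add(SSSZ, SSZ)))
  [6] S(S(S(add(SSZ, SSZ))))
  [7] S(S(S(S(add(SZ, SSZ)))))
  [8] S(S(S(S(S(add(Z, SSZ))))))
  [9] S^7(Z)

Term B:
  start: add(mul(add(SSSZ, Z), Z), SSSZ)
  [1] add(mul(S(add(SSZ, Z)), Z), SSSZ)
  [2] add(add(Z, mul(add(SSZ, Z), Z)), SSSZ)
  [3] add(mul(add(SSZ, Z), Z), SSSZ)
  [4] add(mul(S(add(SZ, Z)), Z), SSSZ)
  [5] add(add(Z, mul(add(SZ, Z), Z)), SSSZ)
  [6] add(mul(add(SZ, Z), Z), SSSZ)
  [7] add(mul(S(add(Z, Z)), Z), SSSZ)
  [8] add(add(Z, mul(add(Z, Z), Z)), SSSZ)
  [9] add(mul(add(Z, Z), Z), SSSZ)
  [10] add(mul(Z, Z), SSSZ)
  [11] add(Z, SSSZ)
  [12] SSSZ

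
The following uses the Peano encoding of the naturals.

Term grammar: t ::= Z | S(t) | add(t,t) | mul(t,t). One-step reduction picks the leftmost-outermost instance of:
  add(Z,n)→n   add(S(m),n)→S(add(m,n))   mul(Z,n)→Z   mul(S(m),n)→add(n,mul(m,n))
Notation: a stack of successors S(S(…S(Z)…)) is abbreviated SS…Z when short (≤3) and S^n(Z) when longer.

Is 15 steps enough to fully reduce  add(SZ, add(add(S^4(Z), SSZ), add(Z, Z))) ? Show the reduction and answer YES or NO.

  start: add(SZ, add(add(S^4(Z), SSZ), add(Z, Z)))
  step 1: S(add(Z, add(add(S^4(Z), SSZ), add(Z, Z))))
  step 2: S(add(add(S^4(Z), SSZ), add(Z, Z)))
  step 3: S(add(S(add(SSSZ, SSZ)), add(Z, Z)))
  step 4: S(S(add(add(SSSZ, SSZ), add(Z, Z))))
  step 5: S(S(add(S(add(SSZ, SSZ)), add(Z, Z))))
  step 6: S(S(S(add(add(SSZ, SSZ), add(Z, Z)))))
  step 7: S(S(S(add(S(add(SZ, SSZ)), add(Z, Z)))))
  step 8: S(S(S(S(add(add(SZ, SSZ), add(Z, Z))))))
  step 9: S(S(S(S(add(S(add(Z, SSZ)), add(Z, Z))))))
  step 10: S(S(S(S(S(add(add(Z, SSZ), add(Z, Z)))))))
  step 11: S(S(S(S(S(add(SSZ, add(Z, Z)))))))
  step 12: S(S(S(S(S(S(add(SZ, add(Z, Z))))))))
  step 13: S(S(S(S(S(S(S(add(Z, add(Z, Z)))))))))
  step 14: S(S(S(S(S(S(S(add(Z, Z))))))))
  step 15: S^7(Z)

Answer: YES — reaches normal form S^7(Z) in 15 ≤ 15 steps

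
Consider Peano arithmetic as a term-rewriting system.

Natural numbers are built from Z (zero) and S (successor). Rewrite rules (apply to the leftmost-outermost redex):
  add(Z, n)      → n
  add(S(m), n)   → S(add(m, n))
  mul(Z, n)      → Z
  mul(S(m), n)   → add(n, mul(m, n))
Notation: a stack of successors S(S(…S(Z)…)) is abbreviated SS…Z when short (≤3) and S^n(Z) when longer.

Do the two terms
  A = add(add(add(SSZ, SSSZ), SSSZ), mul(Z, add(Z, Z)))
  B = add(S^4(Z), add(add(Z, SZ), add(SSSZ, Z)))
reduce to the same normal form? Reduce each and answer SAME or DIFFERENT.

Term A:
  start: add(add(add(SSZ, SSSZ), SSSZ), mul(Z, add(Z, Z)))
  [1] add(add(S(add(SZ, SSSZ)), SSSZ), mul(Z, add(Z, Z)))
  [2] add(S(add(add(SZ, SSSZ), SSSZ)), mul(Z, add(Z, Z)))
  [3] S(add(add(add(SZ, SSSZ), SSSZ), mul(Z, add(Z, Z))))
  [4] S(add(add(S(add(Z, SSSZ)), SSSZ), mul(Z, add(Z, Z))))
  [5] S(add(S(add(add(Z, SSSZ), SSSZ)), mul(Z, add(Z, Z))))
  [6] S(S(add(add(add(Z, SSSZ), SSSZ), mul(Z, add(Z, Z)))))
  [7] S(S(add(add(SSSZ, SSSZ), mul(Z, add(Z, Z)))))
  [8] S(S(add(S(add(SSZ, SSSZ)), mul(Z, add(Z, Z)))))
  [9] S(S(S(add(add(SSZ, SSSZ), mul(Z, add(Z, Z))))))
  [10] S(S(S(add(S(add(SZ, SSSZ)), mul(Z, add(Z, Z))))))
  [11] S(S(S(S(add(add(SZ, SSSZ), mul(Z, add(Z, Z)))))))
  [12] S(S(S(S(add(S(add(Z, SSSZ)), mul(Z, add(Z, Z)))))))
  [13] S(S(S(S(S(add(add(Z, SSSZ), mul(Z, add(Z, Z))))))))
  [14] S(S(S(S(S(add(SSSZ, mul(Z, add(Z, Z))))))))
  [15] S(S(S(S(S(S(add(SSZ, mul(Z, add(Z, Z)))))))))
  [16] S(S(S(S(S(S(S(add(SZ, mul(Z, add(Z, Z))))))))))
  [17] S(S(S(S(S(S(S(S(add(Z, mul(Z, add(Z, Z)))))))))))
  [18] S(S(S(S(S(S(S(S(mul(Z, add(Z, Z))))))))))
  [19] S^8(Z)

Term B:
  start: add(S^4(Z), add(add(Z, SZ), add(SSSZ, Z)))
  [1] S(add(SSSZ, add(add(Z, SZ), add(SSSZ, Z))))
  [2] S(S(add(SSZ, add(add(Z, SZ), add(SSSZ, Z)))))
  [3] S(S(S(add(SZ, add(add(Z, SZ), add(SSSZ, Z))))))
  [4] S(S(S(S(add(Z, add(add(Z, SZ), add(SSSZ, Z)))))))
  [5] S(S(S(S(add(add(Z, SZ), add(SSSZ, Z))))))
  [6] S(S(S(S(add(SZ, add(SSSZ, Z))))))
  [7] S(S(S(S(S(add(Z, add(SSSZ, Z)))))))
  [8] S(S(S(S(S(add(SSSZ, Z))))))
  [9] S(S(S(S(S(S(add(SSZ, Z)))))))
  [10] S(S(S(S(S(S(S(add(SZ, Z))))))))
  [11] S(S(S(S(S(S(S(S(add(Z, Z)))))))))
  [12] S^8(Z)

Answer: SAME — A ⇓ S^8(Z), B ⇓ S^8(Z)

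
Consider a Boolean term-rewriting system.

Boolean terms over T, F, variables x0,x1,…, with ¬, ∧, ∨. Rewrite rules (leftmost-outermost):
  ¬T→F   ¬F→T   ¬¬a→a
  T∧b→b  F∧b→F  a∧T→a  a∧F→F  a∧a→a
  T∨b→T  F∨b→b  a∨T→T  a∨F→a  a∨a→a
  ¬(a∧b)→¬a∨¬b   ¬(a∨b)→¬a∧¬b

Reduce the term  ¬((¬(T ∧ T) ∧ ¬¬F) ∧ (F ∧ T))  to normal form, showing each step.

  start: ¬((¬(T ∧ T) ∧ ¬¬F) ∧ (F ∧ T))
  →1  ¬(¬(T ∧ T) ∧ ¬¬F) ∨ ¬(F ∧ T)
  →2  (¬¬(T ∧ T) ∨ ¬¬¬F) ∨ ¬(F ∧ T)
  →3  ((T ∧ T) ∨ ¬¬¬F) ∨ ¬(F ∧ T)
  →4  (T ∨ ¬¬¬F) ∨ ¬(F ∧ T)
  →5  T ∨ ¬(F ∧ T)
  →6  T

Answer: normal form = T  (in 6 steps)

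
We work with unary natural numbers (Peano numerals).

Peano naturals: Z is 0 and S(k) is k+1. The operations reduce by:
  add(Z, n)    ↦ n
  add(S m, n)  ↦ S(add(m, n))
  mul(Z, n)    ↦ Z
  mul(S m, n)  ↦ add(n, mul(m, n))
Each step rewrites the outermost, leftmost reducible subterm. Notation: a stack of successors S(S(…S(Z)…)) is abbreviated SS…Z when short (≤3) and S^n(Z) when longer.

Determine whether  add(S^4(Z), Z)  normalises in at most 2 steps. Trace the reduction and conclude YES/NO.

Answer: NO — after 2 steps the term is S(S(add(SSZ, Z))), not yet normal

Working:
  start: add(S^4(Z), Z)
  [1] S(add(SSSZ, Z))
  [2] S(S(add(SSZ, Z)))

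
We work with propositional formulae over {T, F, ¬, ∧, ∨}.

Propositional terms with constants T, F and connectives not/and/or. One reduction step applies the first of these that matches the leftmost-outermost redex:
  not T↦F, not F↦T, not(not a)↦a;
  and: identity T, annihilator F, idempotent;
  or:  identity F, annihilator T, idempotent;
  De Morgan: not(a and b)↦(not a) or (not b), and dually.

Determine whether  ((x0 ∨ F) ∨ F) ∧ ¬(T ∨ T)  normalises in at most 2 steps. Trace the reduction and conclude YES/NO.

Answer: NO — after 2 steps the term is x0 ∧ ¬(T ∨ T), not yet normal

Reduction:
  start: ((x0 ∨ F) ∨ F) ∧ ¬(T ∨ T)
  [1] (x0 ∨ F) ∧ ¬(T ∨ T)
  [2] x0 ∧ ¬(T ∨ T)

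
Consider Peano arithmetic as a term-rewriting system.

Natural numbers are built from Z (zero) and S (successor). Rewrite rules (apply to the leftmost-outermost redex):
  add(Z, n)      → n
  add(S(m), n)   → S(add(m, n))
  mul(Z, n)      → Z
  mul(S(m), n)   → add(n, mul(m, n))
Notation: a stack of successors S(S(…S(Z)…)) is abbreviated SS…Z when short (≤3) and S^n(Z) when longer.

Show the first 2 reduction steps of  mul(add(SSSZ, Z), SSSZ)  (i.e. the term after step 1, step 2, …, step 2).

  start: mul(add(SSSZ, Z), SSSZ)
  →1  mul(S(add(SSZ, Z)), SSSZ)
  →2  add(SSSZ, mul(add(SSZ, Z), SSSZ))

Answer: after 2 steps: add(SSSZ, mul(add(SSZ, Z), SSSZ))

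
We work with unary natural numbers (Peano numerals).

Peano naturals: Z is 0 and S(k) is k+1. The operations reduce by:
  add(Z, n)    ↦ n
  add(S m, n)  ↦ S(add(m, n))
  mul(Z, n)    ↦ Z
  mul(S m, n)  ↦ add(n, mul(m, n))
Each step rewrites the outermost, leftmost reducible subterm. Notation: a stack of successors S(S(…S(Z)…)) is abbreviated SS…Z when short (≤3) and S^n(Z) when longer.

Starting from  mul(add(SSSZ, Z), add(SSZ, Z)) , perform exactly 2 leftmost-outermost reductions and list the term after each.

  start: mul(add(SSSZ, Z), add(SSZ, Z))
  step 1: mul(S(add(SSZ, Z)), add(SSZ, Z))
  step 2: add(add(SSZ, Z), mul(add(SSZ, Z), add(SSZ, Z)))

Answer: after 2 steps: add(add(SSZ, Z), mul(add(SSZ, Z), add(SSZ, Z)))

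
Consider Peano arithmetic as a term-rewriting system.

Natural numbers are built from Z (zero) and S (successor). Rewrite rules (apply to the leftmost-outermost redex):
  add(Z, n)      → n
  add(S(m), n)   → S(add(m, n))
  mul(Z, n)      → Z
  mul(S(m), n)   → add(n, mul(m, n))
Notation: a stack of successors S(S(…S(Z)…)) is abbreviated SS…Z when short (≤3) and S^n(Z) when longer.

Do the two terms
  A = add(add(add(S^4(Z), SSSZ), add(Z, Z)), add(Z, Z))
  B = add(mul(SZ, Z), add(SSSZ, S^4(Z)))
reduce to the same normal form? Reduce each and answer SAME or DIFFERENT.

Term A:
  start: add(add(add(S^4(Z), SSSZ), add(Z, Z)), add(Z, Z))
  step 1: add(add(S(add(SSSZ, SSSZ)), add(Z, Z)), add(Z, Z))
  step 2: add(S(add(add(SSSZ, SSSZ), add(Z, Z))), add(Z, Z))
  step 3: S(add(add(add(SSSZ, SSSZ), add(Z, Z)), add(Z, Z)))
  step 4: S(add(add(S(add(SSZ, SSSZ)), add(Z, Z)), add(Z, Z)))
  step 5: S(add(S(add(add(SSZ, SSSZ), add(Z, Z))), add(Z, Z)))
  step 6: S(S(add(add(add(SSZ, SSSZ), add(Z, Z)), add(Z, Z))))
  step 7: S(S(add(add(S(add(SZ, SSSZ)), add(Z, Z)), add(Z, Z))))
  step 8: S(S(add(S(add(add(SZ, SSSZ), add(Z, Z))), add(Z, Z))))
  step 9: S(S(S(add(add(add(SZ, SSSZ), add(Z, Z)), add(Z, Z)))))
  step 10: S(S(S(add(add(S(add(Z, SSSZ)), add(Z, Z)), add(Z, Z)))))
  step 11: S(S(S(add(S(add(add(Z, SSSZ), add(Z, Z))), add(Z, Z)))))
  step 12: S(S(S(S(add(add(add(Z, SSSZ), add(Z, Z)), add(Z, Z))))))
  step 13: S(S(S(S(add(add(SSSZ, add(Z, Z)), add(Z, Z))))))
  step 14: S(S(S(S(add(S(add(SSZ, add(Z, Z))), add(Z, Z))))))
  step 15: S(S(S(S(S(add(add(SSZ, add(Z, Z)), add(Z, Z)))))))
  step 16: S(S(S(S(S(add(S(add(SZ, add(Z, Z))), add(Z, Z)))))))
  step 17: S(S(S(S(S(S(add(add(SZ, add(Z, Z)), add(Z, Z))))))))
  step 18: S(S(S(S(S(S(add(S(add(Z, add(Z, Z))), add(Z, Z))))))))
  step 19: S(S(S(S(S(S(S(add(add(Z, add(Z, Z)), add(Z, Z)))))))))
  step 20: S(S(S(S(S(S(S(add(add(Z, Z), add(Z, Z)))))))))
  step 21: S(S(S(S(S(S(S(add(Z, add(Z, Z)))))))))
  step 22: S(S(S(S(S(S(S(add(Z, Z))))))))
  step 23: S^7(Z)

Term B:
  start: add(mul(SZ, Z), add(SSSZ, S^4(Z)))
  step 1: add(add(Z, mul(Z, Z)), add(SSSZ, S^4(Z)))
  step 2: add(mul(Z, Z), add(SSSZ, S^4(Z)))
  step 3: add(Z, add(SSSZ, S^4(Z)))
  step 4: add(SSSZ, S^4(Z))
  step 5: S(add(SSZ, S^4(Z)))
  step 6: S(S(add(SZ, S^4(Z))))
  step 7: S(S(S(add(Z, S^4(Z)))))
  step 8: S^7(Z)

Answer: SAME — A ⇓ S^7(Z), B ⇓ S^7(Z)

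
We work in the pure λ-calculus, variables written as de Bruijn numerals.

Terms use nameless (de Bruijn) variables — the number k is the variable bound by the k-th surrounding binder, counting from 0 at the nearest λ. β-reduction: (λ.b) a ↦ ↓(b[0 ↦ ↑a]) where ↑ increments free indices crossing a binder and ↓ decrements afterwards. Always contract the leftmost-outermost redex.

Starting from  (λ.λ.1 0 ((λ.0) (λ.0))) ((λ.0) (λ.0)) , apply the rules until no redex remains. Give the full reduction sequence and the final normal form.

  start: (λ.λ.1 0 ((λ.0) (λ.0))) ((λ.0) (λ.0))
  →1  λ.(λ.0) (λ.0) 0 ((λ.0) (λ.0))
  →2  λ.(λ.0) 0 ((λ.0) (λ.0))
  →3  λ.0 ((λ.0) (λ.0))
  →4  λ.0 (λ.0)

Answer: normal form = λ.0 (λ.0)  (in 4 steps)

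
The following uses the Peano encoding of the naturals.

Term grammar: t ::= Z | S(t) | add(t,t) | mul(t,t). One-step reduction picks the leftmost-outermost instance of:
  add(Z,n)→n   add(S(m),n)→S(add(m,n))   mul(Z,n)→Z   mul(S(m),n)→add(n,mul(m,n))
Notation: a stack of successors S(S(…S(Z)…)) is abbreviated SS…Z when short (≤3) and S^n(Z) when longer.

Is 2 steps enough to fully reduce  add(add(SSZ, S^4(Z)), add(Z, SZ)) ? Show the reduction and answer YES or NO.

Answer: NO — after 2 steps the term is S(add(add(SZ, S^4(Z)), add(Z, SZ))), not yet normal

Derivation:
  start: add(add(SSZ, S^4(Z)), add(Z, SZ))
  [1] add(S(add(SZ, S^4(Z))), add(Z, SZ))
  [2] S(add(add(SZ, S^4(Z)), add(Z, SZ)))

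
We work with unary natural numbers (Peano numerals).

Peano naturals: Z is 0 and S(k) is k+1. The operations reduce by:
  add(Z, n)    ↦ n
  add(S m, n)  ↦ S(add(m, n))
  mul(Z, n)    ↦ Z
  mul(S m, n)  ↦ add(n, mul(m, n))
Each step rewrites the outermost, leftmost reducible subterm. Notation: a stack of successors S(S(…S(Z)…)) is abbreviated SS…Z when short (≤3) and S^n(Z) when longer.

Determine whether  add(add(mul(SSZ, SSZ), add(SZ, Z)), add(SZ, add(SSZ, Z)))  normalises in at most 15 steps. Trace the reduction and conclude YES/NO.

Answer: NO — after 15 steps the term is S(S(S(S(add(add(add(Z, mul(Z, SSZ)), add(SZ, Z)), add(SZ, add(SSZ, Z))))))), not yet normal

Derivation:
  start: add(add(mul(SSZ, SSZ), add(SZ, Z)), add(SZ, add(SSZ, Z)))
  →1  add(add(add(SSZ, mul(SZ, SSZ)), add(SZ, Z)), add(SZ, add(SSZ, Z)))
  →2  add(add(S(add(SZ, mul(SZ, SSZ))), add(SZ, Z)), add(SZ, add(SSZ, Z)))
  →3  add(S(add(add(SZ, mul(SZ, SSZ)), add(SZ, Z))), add(SZ, add(SSZ, Z)))
  →4  S(add(add(add(SZ, mul(SZ, SSZ)), add(SZ, Z)), add(SZ, add(SSZ, Z))))
  →5  S(add(add(S(add(Z, mul(SZ, SSZ))), add(SZ, Z)), add(SZ, add(SSZ, Z))))
  →6  S(add(S(add(add(Z, mul(SZ, SSZ)), add(SZ, Z))), add(SZ, add(SSZ, Z))))
  →7  S(S(add(add(add(Z, mul(SZ, SSZ)), add(SZ, Z)), add(SZ, add(SSZ, Z)))))
  →8  S(S(add(add(mul(SZ, SSZ), add(SZ, Z)), add(SZ, add(SSZ, Z)))))
  →9  S(S(add(add(add(SSZ, mul(Z, SSZ)), add(SZ, Z)), add(SZ, add(SSZ, Z)))))
  →10  S(S(add(add(S(add(SZ, mul(Z, SSZ))), add(SZ, Z)), add(SZ, add(SSZ, Z)))))
  →11  S(S(add(S(add(add(SZ, mul(Z, SSZ)), add(SZ, Z))), add(SZ, add(SSZ, Z)))))
  →12  S(S(S(add(add(add(SZ, mul(Z, SSZ)), add(SZ, Z)), add(SZ, add(SSZ, Z))))))
  →13  S(S(S(add(add(S(add(Z, mul(Z, SSZ))), add(SZ, Z)), add(SZ, add(SSZ, Z))))))
  →14  S(S(S(add(S(add(add(Z, mul(Z, SSZ)), add(SZ, Z))), add(SZ, add(SSZ, Z))))))
  →15  S(S(S(S(add(add(add(Z, mul(Z, SSZ)), add(SZ, Z)), add(SZ, add(SSZ, Z)))))))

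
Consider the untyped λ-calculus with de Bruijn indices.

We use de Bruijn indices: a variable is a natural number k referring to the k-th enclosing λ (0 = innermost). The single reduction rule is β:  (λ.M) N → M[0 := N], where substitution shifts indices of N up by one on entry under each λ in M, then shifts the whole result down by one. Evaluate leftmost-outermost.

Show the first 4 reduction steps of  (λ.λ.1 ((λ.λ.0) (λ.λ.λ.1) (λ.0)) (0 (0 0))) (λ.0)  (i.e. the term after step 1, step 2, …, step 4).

Answer: after 4 steps: λ.(λ.0) (0 (0 0))

Reduction:
  start: (λ.λ.1 ((λ.λ.0) (λ.λ.λ.1) (λ.0)) (0 (0 0))) (λ.0)
  step 1: λ.(λ.0) ((λ.λ.0) (λ.λ.λ.1) (λ.0)) (0 (0 0))
  step 2: λ.(λ.λ.0) (λ.λ.λ.1) (λ.0) (0 (0 0))
  step 3: λ.(λ.0) (λ.0) (0 (0 0))
  step 4: λ.(λ.0) (0 (0 0))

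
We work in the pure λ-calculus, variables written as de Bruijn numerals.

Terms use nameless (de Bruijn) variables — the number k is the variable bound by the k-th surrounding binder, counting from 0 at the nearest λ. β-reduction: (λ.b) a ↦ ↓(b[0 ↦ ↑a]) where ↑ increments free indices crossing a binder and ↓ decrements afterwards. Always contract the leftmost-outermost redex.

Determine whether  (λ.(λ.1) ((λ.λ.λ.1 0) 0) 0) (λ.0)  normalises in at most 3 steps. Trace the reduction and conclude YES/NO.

  start: (λ.(λ.1) ((λ.λ.λ.1 0) 0) 0) (λ.0)
  step 1: (λ.λ.0) ((λ.λ.λ.1 0) (λ.0)) (λ.0)
  step 2: (λ.0) (λ.0)
  step 3: λ.0

Answer: YES — reaches normal form λ.0 in 3 ≤ 3 steps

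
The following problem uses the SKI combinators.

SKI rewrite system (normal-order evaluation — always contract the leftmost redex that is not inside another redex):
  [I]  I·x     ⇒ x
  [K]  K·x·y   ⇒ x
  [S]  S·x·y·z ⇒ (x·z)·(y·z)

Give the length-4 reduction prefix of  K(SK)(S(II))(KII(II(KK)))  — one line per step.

  start: K(SK)(S(II))(KII(II(KK)))
  step 1: SK(KII(II(KK)))
  step 2: SK(I(II(KK)))
  step 3: SK(II(KK))
  step 4: SK(I(KK))

Answer: after 4 steps: SK(I(KK))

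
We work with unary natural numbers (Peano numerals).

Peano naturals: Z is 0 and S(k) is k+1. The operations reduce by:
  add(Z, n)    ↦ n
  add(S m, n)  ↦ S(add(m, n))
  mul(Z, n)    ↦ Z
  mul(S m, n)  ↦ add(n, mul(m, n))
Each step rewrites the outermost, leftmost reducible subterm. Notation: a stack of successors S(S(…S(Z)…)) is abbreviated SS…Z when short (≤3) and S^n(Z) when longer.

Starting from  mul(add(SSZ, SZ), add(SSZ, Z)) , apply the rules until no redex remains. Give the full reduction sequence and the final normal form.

  start: mul(add(SSZ, SZ), add(SSZ, Z))
  step 1: mul(S(add(SZ, SZ)), add(SSZ, Z))
  step 2: add(add(SSZ, Z), mul(add(SZ, SZ), add(SSZ, Z)))
  step 3: add(S(add(SZ, Z)), mul(add(SZ, SZ), add(SSZ, Z)))
  step 4: S(add(add(SZ, Z), mul(add(SZ, SZ), add(SSZ, Z))))
  step 5: S(add(S(add(Z, Z)), mul(add(SZ, SZ), add(SSZ, Z))))
  step 6: S(S(add(add(Z, Z), mul(add(SZ, SZ), add(SSZ, Z)))))
  step 7: S(S(add(Z, mul(add(SZ, SZ), add(SSZ, Z)))))
  step 8: S(S(mul(add(SZ, SZ), add(SSZ, Z))))
  step 9: S(S(mul(S(add(Z, SZ)), add(SSZ, Z))))
  step 10: S(S(add(add(SSZ, Z), mul(add(Z, SZ), add(SSZ, Z)))))
  step 11: S(S(add(S(add(SZ, Z)), mul(add(Z, SZ), add(SSZ, Z)))))
  step 12: S(S(S(add(add(SZ, Z), mul(add(Z, SZ), add(SSZ, Z))))))
  step 13: S(S(S(add(S(add(Z, Z)), mul(add(Z, SZ), add(SSZ, Z))))))
  step 14: S(S(S(S(add(add(Z, Z), mul(add(Z, SZ), add(SSZ, Z)))))))
  step 15: S(S(S(S(add(Z, mul(add(Z, SZ), add(SSZ, Z)))))))
  step 16: S(S(S(S(mul(add(Z, SZ), add(SSZ, Z))))))
  step 17: S(S(S(S(mul(SZ, add(SSZ, Z))))))
  step 18: S(S(S(S(add(add(SSZ, Z), mul(Z, add(SSZ, Z)))))))
  step 19: S(S(S(S(add(S(add(SZ, Z)), mul(Z, add(SSZ, Z)))))))
  step 20: S(S(S(S(S(add(add(SZ, Z), mul(Z, add(SSZ, Z))))))))
  step 21: S(S(S(S(S(add(S(add(Z, Z)), mul(Z, add(SSZ, Z))))))))
  step 22: S(S(S(S(S(S(add(add(Z, Z), mul(Z, add(SSZ, Z)))))))))
  step 23: S(S(S(S(S(S(add(Z, mul(Z, add(SSZ, Z)))))))))
  step 24: S(S(S(S(S(S(mul(Z, add(SSZ, Z))))))))
  step 25: S^6(Z)

Answer: normal form = S^6(Z)  (in 25 steps)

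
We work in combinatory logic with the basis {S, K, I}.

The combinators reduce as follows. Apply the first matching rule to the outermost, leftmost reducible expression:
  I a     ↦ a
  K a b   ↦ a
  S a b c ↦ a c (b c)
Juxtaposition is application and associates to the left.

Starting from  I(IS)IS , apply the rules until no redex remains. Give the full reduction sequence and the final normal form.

Answer: normal form = SIS  (in 2 steps)

Derivation:
  start: I(IS)IS
  [1] ISIS
  [2] SIS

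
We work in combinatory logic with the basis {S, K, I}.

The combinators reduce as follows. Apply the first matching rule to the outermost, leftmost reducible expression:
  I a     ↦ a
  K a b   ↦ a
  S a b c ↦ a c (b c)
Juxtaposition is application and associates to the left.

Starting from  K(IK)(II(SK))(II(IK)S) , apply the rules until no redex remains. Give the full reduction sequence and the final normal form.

  start: K(IK)(II(SK))(II(IK)S)
  step 1: IK(II(IK)S)
  step 2: K(II(IK)S)
  step 3: K(I(IK)S)
  step 4: K(IKS)
  step 5: K(KS)

Answer: normal form = K(KS)  (in 5 steps)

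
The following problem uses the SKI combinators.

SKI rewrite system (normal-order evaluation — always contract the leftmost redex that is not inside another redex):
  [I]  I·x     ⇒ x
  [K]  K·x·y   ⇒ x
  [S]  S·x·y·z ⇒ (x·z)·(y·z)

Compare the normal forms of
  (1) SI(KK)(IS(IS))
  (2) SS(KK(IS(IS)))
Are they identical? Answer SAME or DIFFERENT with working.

Answer: SAME — A ⇓ SSK, B ⇓ SSK

Working:
Term A:
  start: SI(KK)(IS(IS))
  step 1: I(IS(IS))(KK(IS(IS)))
  step 2: IS(IS)(KK(IS(IS)))
  step 3: S(IS)(KK(IS(IS)))
  step 4: SS(KK(IS(IS)))
  step 5: SSK

Term B:
  start: SS(KK(IS(IS)))
  step 1: SSK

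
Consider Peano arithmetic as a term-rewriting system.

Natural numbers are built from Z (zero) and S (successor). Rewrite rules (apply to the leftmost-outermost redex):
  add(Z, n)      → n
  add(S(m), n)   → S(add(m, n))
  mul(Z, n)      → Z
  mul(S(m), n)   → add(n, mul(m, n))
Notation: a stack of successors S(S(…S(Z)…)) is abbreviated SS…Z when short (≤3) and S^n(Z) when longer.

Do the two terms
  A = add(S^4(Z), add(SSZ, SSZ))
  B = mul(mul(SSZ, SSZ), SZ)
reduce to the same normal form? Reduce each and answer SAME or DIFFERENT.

Term A:
  start: add(S^4(Z), add(SSZ, SSZ))
  step 1: S(add(SSSZ, add(SSZ, SSZ)))
  step 2: S(S(add(SSZ, add(SSZ, SSZ))))
  step 3: S(S(S(add(SZ, add(SSZ, SSZ)))))
  step 4: S(S(S(S(add(Z, add(SSZ, SSZ))))))
  step 5: S(S(S(S(add(SSZ, SSZ)))))
  step 6: S(S(S(S(S(add(SZ, SSZ))))))
  step 7: S(S(S(S(S(S(add(Z, SSZ)))))))
  step 8: S^8(Z)

Term B:
  start: mul(mul(SSZ, SSZ), SZ)
  step 1: mul(add(SSZ, mul(SZ, SSZ)), SZ)
  step 2: mul(S(add(SZ, mul(SZ, SSZ))), SZ)
  step 3: add(SZ, mul(add(SZ, mul(SZ, SSZ)), SZ))
  step 4: S(add(Z, mul(add(SZ, mul(SZ, SSZ)), SZ)))
  step 5: S(mul(add(SZ, mul(SZ, SSZ)), SZ))
  step 6: S(mul(S(add(Z, mul(SZ, SSZ))), SZ))
  step 7: S(add(SZ, mul(add(Z, mul(SZ, SSZ)), SZ)))
  step 8: S(S(add(Z, mul(add(Z, mul(SZ, SSZ)), SZ))))
  step 9: S(S(mul(add(Z, mul(SZ, SSZ)), SZ)))
  step 10: S(S(mul(mul(SZ, SSZ), SZ)))
  step 11: S(S(mul(add(SSZ, mul(Z, SSZ)), SZ)))
  step 12: S(S(mul(S(add(SZ, mul(Z, SSZ))), SZ)))
  step 13: S(S(add(SZ, mul(add(SZ, mul(Z, SSZ)), SZ))))
  step 14: S(S(S(add(Z, mul(add(SZ, mul(Z, SSZ)), SZ)))))
  step 15: S(S(S(mul(add(SZ, mul(Z, SSZ)), SZ))))
  step 16: S(S(S(mul(S(add(Z, mul(Z, SSZ))), SZ))))
  step 17: S(S(S(add(SZ, mul(add(Z, mul(Z, SSZ)), SZ)))))
  step 18: S(S(S(S(add(Z, mul(add(Z, mul(Z, SSZ)), SZ))))))
  step 19: S(S(S(S(mul(add(Z, mul(Z, SSZ)), SZ)))))
  step 20: S(S(S(S(mul(mul(Z, SSZ), SZ)))))
  step 21: S(S(S(S(mul(Z, SZ)))))
  step 22: S^4(Z)

Answer: DIFFERENT — A ⇓ S^8(Z), B ⇓ S^4(Z)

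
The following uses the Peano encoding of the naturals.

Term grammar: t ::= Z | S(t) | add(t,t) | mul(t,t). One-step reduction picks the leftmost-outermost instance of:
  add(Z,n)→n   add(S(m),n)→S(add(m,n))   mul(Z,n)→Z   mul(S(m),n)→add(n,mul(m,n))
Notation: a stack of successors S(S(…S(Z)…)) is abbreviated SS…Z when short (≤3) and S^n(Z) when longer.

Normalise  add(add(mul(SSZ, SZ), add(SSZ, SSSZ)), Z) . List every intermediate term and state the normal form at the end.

  start: add(add(mul(SSZ, SZ), add(SSZ, SSSZ)), Z)
  →1  add(add(add(SZ, mul(SZ, SZ)), add(SSZ, SSSZ)), Z)
  →2  add(add(S(add(Z, mul(SZ, SZ))), add(SSZ, SSSZ)), Z)
  →3  add(S(add(add(Z, mul(SZ, SZ)), add(SSZ, SSSZ))), Z)
  →4  S(add(add(add(Z, mul(SZ, SZ)), add(SSZ, SSSZ)), Z))
  →5  S(add(add(mul(SZ, SZ), add(SSZ, SSSZ)), Z))
  →6  S(add(add(add(SZ, mul(Z, SZ)), add(SSZ, SSSZ)), Z))
  →7  S(add(add(S(add(Z, mul(Z, SZ))), add(SSZ, SSSZ)), Z))
  →8  S(add(S(add(add(Z, mul(Z, SZ)), add(SSZ, SSSZ))), Z))
  →9  S(S(add(add(add(Z, mul(Z, SZ)), add(SSZ, SSSZ)), Z)))
  →10  S(S(add(add(mul(Z, SZ), add(SSZ, SSSZ)), Z)))
  →11  S(S(add(add(Z, add(SSZ, SSSZ)), Z)))
  →12  S(S(add(add(SSZ, SSSZ), Z)))
  →13  S(S(add(S(add(SZ, SSSZ)), Z)))
  →14  S(S(S(add(add(SZ, SSSZ), Z))))
  →15  S(S(S(add(S(add(Z, SSSZ)), Z))))
  →16  S(S(S(S(add(add(Z, SSSZ), Z)))))
  →17  S(S(S(S(add(SSSZ, Z)))))
  →18  S(S(S(S(S(add(SSZ, Z))))))
  →19  S(S(S(S(S(S(add(SZ, Z)))))))
  →20  S(S(S(S(S(S(S(add(Z, Z))))))))
  →21  S^7(Z)

Answer: normal form = S^7(Z)  (in 21 steps)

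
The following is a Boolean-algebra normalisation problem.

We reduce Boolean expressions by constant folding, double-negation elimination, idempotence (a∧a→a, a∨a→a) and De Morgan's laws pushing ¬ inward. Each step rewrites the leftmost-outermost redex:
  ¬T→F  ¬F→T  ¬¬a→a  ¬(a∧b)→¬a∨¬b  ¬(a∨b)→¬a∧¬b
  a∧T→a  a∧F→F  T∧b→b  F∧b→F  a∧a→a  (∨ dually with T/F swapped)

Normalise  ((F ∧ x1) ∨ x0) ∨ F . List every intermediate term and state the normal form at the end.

  start: ((F ∧ x1) ∨ x0) ∨ F
  [1] (F ∧ x1) ∨ x0
  [2] F ∨ x0
  [3] x0

Answer: normal form = x0  (in 3 steps)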